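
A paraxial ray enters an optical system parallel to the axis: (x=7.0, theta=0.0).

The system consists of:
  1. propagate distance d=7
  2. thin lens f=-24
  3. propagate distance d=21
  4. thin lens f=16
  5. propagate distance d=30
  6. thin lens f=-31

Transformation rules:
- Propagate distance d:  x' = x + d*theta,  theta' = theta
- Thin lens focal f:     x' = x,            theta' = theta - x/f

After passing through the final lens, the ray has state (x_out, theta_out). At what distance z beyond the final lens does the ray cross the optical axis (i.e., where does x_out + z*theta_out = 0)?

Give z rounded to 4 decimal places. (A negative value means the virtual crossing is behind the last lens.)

Initial: x=7.0000 theta=0.0000
After 1 (propagate distance d=7): x=7.0000 theta=0.0000
After 2 (thin lens f=-24): x=7.0000 theta=7/24 (≈0.2917)
After 3 (propagate distance d=21): x=13.1250 theta=7/24 (≈0.2917)
After 4 (thin lens f=16): x=13.1250 theta=-203/384 (≈-0.5286)
After 5 (propagate distance d=30): x=-175/64 (≈-2.7344) theta=-203/384 (≈-0.5286)
After 6 (thin lens f=-31): x=-175/64 (≈-2.7344) theta=-7343/11904 (≈-0.6169)
z_focus = -x_out/theta_out = -(-175/64)/(-7343/11904) = -4650/1049 ≈ -4.4328
Rounded to 4 decimal places: z = -4.4328

Answer: -4.4328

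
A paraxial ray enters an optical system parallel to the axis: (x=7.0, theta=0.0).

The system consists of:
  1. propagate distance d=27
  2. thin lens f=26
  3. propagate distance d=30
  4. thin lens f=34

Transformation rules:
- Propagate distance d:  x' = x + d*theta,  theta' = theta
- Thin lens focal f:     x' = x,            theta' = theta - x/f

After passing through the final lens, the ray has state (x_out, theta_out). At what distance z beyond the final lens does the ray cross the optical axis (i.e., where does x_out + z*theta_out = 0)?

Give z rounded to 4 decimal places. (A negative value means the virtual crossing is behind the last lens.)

Initial: x=7.0000 theta=0.0000
After 1 (propagate distance d=27): x=7.0000 theta=0.0000
After 2 (thin lens f=26): x=7.0000 theta=-7/26 (≈-0.2692)
After 3 (propagate distance d=30): x=-14/13 (≈-1.0769) theta=-7/26 (≈-0.2692)
After 4 (thin lens f=34): x=-14/13 (≈-1.0769) theta=-105/442 (≈-0.2376)
z_focus = -x_out/theta_out = -(-14/13)/(-105/442) = -68/15 ≈ -4.5333
Rounded to 4 decimal places: z = -4.5333

Answer: -4.5333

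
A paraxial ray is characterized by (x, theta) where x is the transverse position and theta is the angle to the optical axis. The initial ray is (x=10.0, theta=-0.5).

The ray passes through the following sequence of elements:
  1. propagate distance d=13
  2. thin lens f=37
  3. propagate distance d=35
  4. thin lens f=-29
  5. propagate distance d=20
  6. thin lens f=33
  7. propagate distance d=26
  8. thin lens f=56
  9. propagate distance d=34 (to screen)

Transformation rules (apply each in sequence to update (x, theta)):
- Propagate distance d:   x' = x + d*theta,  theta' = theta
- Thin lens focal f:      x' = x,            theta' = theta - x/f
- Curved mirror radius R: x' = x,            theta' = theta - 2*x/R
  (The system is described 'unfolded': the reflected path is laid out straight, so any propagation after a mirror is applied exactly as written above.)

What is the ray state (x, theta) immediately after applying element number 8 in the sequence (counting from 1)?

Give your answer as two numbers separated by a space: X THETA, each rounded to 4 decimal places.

Answer: -39.7064 0.7642

Derivation:
Initial: x=10.0000 theta=-0.5000
After 1 (propagate distance d=13): x=3.5000 theta=-0.5000
After 2 (thin lens f=37): x=3.5000 theta=-22/37 (≈-0.5946)
After 3 (propagate distance d=35): x=-1281/74 (≈-17.3108) theta=-22/37 (≈-0.5946)
After 4 (thin lens f=-29): x=-1281/74 (≈-17.3108) theta=-2557/2146 (≈-1.1915)
After 5 (propagate distance d=20): x=-88289/2146 (≈-41.1412) theta=-2557/2146 (≈-1.1915)
After 6 (thin lens f=33): x=-88289/2146 (≈-41.1412) theta=1954/35409 (≈0.0552)
After 7 (propagate distance d=26): x=-2811929/70818 (≈-39.7064) theta=1954/35409 (≈0.0552)
After 8 (thin lens f=56): x=-2811929/70818 (≈-39.7064) theta=1010259/1321936 (≈0.7642)
Rounded to 4 decimal places: x = -39.7064, theta = 0.7642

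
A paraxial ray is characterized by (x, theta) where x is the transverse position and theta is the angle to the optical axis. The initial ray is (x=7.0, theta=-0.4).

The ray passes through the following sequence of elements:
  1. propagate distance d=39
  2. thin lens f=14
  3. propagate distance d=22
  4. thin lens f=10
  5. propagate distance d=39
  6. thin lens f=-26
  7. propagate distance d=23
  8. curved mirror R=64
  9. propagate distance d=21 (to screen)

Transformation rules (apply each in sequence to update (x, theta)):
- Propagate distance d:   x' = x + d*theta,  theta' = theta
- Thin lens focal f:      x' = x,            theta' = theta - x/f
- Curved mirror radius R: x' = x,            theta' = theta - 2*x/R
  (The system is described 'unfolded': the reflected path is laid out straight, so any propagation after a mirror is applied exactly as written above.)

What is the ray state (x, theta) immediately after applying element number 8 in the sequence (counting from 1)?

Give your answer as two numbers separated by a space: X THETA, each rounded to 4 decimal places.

Answer: 50.8526 -0.2315

Derivation:
Initial: x=7.0000 theta=-0.4000
After 1 (propagate distance d=39): x=-8.6000 theta=-0.4000
After 2 (thin lens f=14): x=-8.6000 theta=3/14 (≈0.2143)
After 3 (propagate distance d=22): x=-136/35 (≈-3.8857) theta=3/14 (≈0.2143)
After 4 (thin lens f=10): x=-136/35 (≈-3.8857) theta=211/350 (≈0.6029)
After 5 (propagate distance d=39): x=6869/350 (≈19.6257) theta=211/350 (≈0.6029)
After 6 (thin lens f=-26): x=6869/350 (≈19.6257) theta=353/260 (≈1.3577)
After 7 (propagate distance d=23): x=462759/9100 (≈50.8526) theta=353/260 (≈1.3577)
After 8 (curved mirror R=64): x=462759/9100 (≈50.8526) theta=-67399/291200 (≈-0.2315)
Rounded to 4 decimal places: x = 50.8526, theta = -0.2315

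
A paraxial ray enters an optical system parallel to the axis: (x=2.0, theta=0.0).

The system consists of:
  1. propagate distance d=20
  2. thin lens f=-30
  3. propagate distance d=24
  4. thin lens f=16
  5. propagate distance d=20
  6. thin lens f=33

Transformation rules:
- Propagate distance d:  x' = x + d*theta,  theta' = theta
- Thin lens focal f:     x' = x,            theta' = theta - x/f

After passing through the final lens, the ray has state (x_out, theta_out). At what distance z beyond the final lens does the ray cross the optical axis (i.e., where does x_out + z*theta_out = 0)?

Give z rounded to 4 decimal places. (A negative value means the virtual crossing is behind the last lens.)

Initial: x=2.0000 theta=0.0000
After 1 (propagate distance d=20): x=2.0000 theta=0.0000
After 2 (thin lens f=-30): x=2.0000 theta=1/15 (≈0.0667)
After 3 (propagate distance d=24): x=3.6000 theta=1/15 (≈0.0667)
After 4 (thin lens f=16): x=3.6000 theta=-19/120 (≈-0.1583)
After 5 (propagate distance d=20): x=13/30 (≈0.4333) theta=-19/120 (≈-0.1583)
After 6 (thin lens f=33): x=13/30 (≈0.4333) theta=-679/3960 (≈-0.1715)
z_focus = -x_out/theta_out = -(13/30)/(-679/3960) = 1716/679 ≈ 2.5272
Rounded to 4 decimal places: z = 2.5272

Answer: 2.5272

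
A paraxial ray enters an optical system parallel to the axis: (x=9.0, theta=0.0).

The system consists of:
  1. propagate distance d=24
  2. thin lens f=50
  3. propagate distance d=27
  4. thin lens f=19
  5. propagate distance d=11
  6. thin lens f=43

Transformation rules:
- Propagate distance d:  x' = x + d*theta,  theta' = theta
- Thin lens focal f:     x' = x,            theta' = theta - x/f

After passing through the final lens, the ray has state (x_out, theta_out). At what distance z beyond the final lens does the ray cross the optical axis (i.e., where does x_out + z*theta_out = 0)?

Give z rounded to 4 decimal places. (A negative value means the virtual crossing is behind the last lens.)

Answer: -0.6036

Derivation:
Initial: x=9.0000 theta=0.0000
After 1 (propagate distance d=24): x=9.0000 theta=0.0000
After 2 (thin lens f=50): x=9.0000 theta=-0.1800
After 3 (propagate distance d=27): x=4.1400 theta=-0.1800
After 4 (thin lens f=19): x=4.1400 theta=-189/475 (≈-0.3979)
After 5 (propagate distance d=11): x=-9/38 (≈-0.2368) theta=-189/475 (≈-0.3979)
After 6 (thin lens f=43): x=-9/38 (≈-0.2368) theta=-16029/40850 (≈-0.3924)
z_focus = -x_out/theta_out = -(-9/38)/(-16029/40850) = -1075/1781 ≈ -0.6036
Rounded to 4 decimal places: z = -0.6036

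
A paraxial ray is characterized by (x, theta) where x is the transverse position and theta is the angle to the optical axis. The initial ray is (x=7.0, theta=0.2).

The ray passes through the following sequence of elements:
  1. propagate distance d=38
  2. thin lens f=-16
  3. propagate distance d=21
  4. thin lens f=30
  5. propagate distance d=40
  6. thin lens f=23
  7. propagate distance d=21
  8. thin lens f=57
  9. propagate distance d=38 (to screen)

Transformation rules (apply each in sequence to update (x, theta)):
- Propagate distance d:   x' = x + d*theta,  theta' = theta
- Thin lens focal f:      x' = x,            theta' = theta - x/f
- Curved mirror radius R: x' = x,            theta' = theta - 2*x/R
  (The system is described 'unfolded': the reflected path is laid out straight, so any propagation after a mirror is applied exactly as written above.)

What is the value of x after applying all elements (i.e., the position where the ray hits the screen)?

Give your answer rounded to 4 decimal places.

Initial: x=7.0000 theta=0.2000
After 1 (propagate distance d=38): x=14.6000 theta=0.2000
After 2 (thin lens f=-16): x=14.6000 theta=1.1125
After 3 (propagate distance d=21): x=37.9625 theta=1.1125
After 4 (thin lens f=30): x=37.9625 theta=-367/2400 (≈-0.1529)
After 5 (propagate distance d=40): x=7643/240 (≈31.8458) theta=-367/2400 (≈-0.1529)
After 6 (thin lens f=23): x=7643/240 (≈31.8458) theta=-84871/55200 (≈-1.5375)
After 7 (propagate distance d=21): x=-24401/55200 (≈-0.4420) theta=-84871/55200 (≈-1.5375)
After 8 (thin lens f=57): x=-24401/55200 (≈-0.4420) theta=-2406623/1573200 (≈-1.5298)
After 9 (propagate distance d=38 (to screen)): x=-1939939/33120 (≈-58.5730) theta=-2406623/1573200 (≈-1.5298)
Rounded to 4 decimal places: x = -58.5730

Answer: -58.5730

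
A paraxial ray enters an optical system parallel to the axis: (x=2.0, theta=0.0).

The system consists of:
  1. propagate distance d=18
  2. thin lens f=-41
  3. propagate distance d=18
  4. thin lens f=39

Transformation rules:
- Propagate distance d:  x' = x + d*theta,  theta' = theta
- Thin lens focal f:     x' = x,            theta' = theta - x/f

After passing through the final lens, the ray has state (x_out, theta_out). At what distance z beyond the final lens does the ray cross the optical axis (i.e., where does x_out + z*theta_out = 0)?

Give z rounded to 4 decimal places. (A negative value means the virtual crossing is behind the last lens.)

Initial: x=2.0000 theta=0.0000
After 1 (propagate distance d=18): x=2.0000 theta=0.0000
After 2 (thin lens f=-41): x=2.0000 theta=2/41 (≈0.0488)
After 3 (propagate distance d=18): x=118/41 (≈2.8780) theta=2/41 (≈0.0488)
After 4 (thin lens f=39): x=118/41 (≈2.8780) theta=-40/1599 (≈-0.0250)
z_focus = -x_out/theta_out = -(118/41)/(-40/1599) = 115.0500
Rounded to 4 decimal places: z = 115.0500

Answer: 115.0500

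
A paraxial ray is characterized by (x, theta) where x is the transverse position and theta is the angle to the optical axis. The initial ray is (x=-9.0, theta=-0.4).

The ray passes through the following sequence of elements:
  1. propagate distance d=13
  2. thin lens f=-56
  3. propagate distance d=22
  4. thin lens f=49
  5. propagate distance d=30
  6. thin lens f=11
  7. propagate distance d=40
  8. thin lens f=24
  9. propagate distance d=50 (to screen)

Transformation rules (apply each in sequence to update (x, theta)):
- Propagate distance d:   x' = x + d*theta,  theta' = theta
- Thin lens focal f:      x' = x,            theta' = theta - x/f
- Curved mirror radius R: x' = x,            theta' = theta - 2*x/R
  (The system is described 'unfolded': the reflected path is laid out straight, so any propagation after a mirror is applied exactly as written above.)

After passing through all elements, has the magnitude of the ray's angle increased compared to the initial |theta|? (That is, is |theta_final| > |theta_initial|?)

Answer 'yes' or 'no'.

Initial: x=-9.0000 theta=-0.4000
After 1 (propagate distance d=13): x=-14.2000 theta=-0.4000
After 2 (thin lens f=-56): x=-14.2000 theta=-183/280 (≈-0.6536)
After 3 (propagate distance d=22): x=-4001/140 (≈-28.5786) theta=-183/280 (≈-0.6536)
After 4 (thin lens f=49): x=-4001/140 (≈-28.5786) theta=-193/2744 (≈-0.0703)
After 5 (propagate distance d=30): x=-52631/1715 (≈-30.6886) theta=-193/2744 (≈-0.0703)
After 6 (thin lens f=11): x=-52631/1715 (≈-30.6886) theta=410433/150920 (≈2.7195)
After 7 (propagate distance d=40): x=1473224/18865 (≈78.0930) theta=410433/150920 (≈2.7195)
After 8 (thin lens f=24): x=1473224/18865 (≈78.0930) theta=-48385/90552 (≈-0.5343)
After 9 (propagate distance d=50 (to screen)): x=1661509/32340 (≈51.3763) theta=-48385/90552 (≈-0.5343)
|theta_initial|=0.4000 |theta_final|=48385/90552 (≈0.5343) -> increased

Answer: yes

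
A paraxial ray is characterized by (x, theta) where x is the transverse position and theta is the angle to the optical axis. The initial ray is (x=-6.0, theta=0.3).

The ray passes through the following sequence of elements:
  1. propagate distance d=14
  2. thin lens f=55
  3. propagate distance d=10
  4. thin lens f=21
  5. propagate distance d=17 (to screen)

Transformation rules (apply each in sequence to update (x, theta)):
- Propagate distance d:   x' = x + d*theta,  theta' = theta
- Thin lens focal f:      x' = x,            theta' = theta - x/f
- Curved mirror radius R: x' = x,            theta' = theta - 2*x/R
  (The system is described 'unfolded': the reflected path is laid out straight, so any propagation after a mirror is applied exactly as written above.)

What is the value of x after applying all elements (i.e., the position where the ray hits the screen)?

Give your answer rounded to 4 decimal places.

Initial: x=-6.0000 theta=0.3000
After 1 (propagate distance d=14): x=-1.8000 theta=0.3000
After 2 (thin lens f=55): x=-1.8000 theta=183/550 (≈0.3327)
After 3 (propagate distance d=10): x=84/55 (≈1.5273) theta=183/550 (≈0.3327)
After 4 (thin lens f=21): x=84/55 (≈1.5273) theta=0.2600
After 5 (propagate distance d=17 (to screen)): x=3271/550 (≈5.9473) theta=0.2600
Rounded to 4 decimal places: x = 5.9473

Answer: 5.9473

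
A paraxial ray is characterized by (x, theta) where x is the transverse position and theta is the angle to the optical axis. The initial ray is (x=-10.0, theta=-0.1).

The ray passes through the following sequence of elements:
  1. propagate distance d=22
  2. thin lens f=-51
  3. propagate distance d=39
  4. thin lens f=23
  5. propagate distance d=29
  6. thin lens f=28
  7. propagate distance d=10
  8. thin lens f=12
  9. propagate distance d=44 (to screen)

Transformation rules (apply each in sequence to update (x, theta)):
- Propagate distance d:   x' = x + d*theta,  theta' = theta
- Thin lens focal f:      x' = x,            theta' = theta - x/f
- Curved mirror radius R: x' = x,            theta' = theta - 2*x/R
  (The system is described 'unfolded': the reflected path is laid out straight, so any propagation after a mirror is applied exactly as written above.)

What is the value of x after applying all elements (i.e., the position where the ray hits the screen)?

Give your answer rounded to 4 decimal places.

Answer: 23.8102

Derivation:
Initial: x=-10.0000 theta=-0.1000
After 1 (propagate distance d=22): x=-12.2000 theta=-0.1000
After 2 (thin lens f=-51): x=-12.2000 theta=-173/510 (≈-0.3392)
After 3 (propagate distance d=39): x=-4323/170 (≈-25.4294) theta=-173/510 (≈-0.3392)
After 4 (thin lens f=23): x=-4323/170 (≈-25.4294) theta=899/1173 (≈0.7664)
After 5 (propagate distance d=29): x=-37577/11730 (≈-3.2035) theta=899/1173 (≈0.7664)
After 6 (thin lens f=28): x=-37577/11730 (≈-3.2035) theta=289297/328440 (≈0.8808)
After 7 (propagate distance d=10): x=920407/164220 (≈5.6047) theta=289297/328440 (≈0.8808)
After 8 (thin lens f=12): x=920407/164220 (≈5.6047) theta=163075/394128 (≈0.4138)
After 9 (propagate distance d=44 (to screen)): x=5865173/246330 (≈23.8102) theta=163075/394128 (≈0.4138)
Rounded to 4 decimal places: x = 23.8102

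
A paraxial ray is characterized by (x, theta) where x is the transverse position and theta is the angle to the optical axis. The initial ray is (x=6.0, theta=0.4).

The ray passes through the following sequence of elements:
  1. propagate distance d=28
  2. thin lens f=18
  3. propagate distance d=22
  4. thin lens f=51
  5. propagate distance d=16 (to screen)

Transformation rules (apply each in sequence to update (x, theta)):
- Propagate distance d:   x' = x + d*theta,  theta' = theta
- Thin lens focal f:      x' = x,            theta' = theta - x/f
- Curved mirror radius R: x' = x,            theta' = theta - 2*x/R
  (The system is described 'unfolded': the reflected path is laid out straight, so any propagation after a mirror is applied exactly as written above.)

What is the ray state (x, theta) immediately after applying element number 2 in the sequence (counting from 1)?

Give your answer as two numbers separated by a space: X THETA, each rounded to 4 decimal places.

Answer: 17.2000 -0.5556

Derivation:
Initial: x=6.0000 theta=0.4000
After 1 (propagate distance d=28): x=17.2000 theta=0.4000
After 2 (thin lens f=18): x=17.2000 theta=-5/9 (≈-0.5556)
Rounded to 4 decimal places: x = 17.2000, theta = -0.5556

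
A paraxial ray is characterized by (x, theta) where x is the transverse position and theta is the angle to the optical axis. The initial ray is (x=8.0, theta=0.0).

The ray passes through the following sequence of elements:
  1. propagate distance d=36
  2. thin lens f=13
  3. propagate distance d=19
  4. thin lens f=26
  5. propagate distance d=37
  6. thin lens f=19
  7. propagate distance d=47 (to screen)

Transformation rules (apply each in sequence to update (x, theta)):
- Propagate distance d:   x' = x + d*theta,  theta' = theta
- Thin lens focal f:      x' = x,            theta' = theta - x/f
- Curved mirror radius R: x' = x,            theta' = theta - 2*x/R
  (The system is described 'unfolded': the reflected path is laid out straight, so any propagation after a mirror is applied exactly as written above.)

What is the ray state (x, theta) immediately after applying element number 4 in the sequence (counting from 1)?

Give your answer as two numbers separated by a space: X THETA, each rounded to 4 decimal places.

Answer: -3.6923 -0.4734

Derivation:
Initial: x=8.0000 theta=0.0000
After 1 (propagate distance d=36): x=8.0000 theta=0.0000
After 2 (thin lens f=13): x=8.0000 theta=-8/13 (≈-0.6154)
After 3 (propagate distance d=19): x=-48/13 (≈-3.6923) theta=-8/13 (≈-0.6154)
After 4 (thin lens f=26): x=-48/13 (≈-3.6923) theta=-80/169 (≈-0.4734)
Rounded to 4 decimal places: x = -3.6923, theta = -0.4734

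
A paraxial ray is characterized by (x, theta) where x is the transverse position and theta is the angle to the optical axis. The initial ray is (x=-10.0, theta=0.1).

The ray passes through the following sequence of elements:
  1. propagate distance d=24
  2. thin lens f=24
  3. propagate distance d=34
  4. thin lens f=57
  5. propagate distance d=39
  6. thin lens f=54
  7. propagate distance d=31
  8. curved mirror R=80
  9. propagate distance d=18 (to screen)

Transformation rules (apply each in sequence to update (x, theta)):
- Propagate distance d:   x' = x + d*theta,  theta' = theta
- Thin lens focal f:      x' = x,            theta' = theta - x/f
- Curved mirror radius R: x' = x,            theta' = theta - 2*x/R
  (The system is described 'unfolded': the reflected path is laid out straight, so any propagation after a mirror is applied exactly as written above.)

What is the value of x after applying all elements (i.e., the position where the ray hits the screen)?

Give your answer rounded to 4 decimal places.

Initial: x=-10.0000 theta=0.1000
After 1 (propagate distance d=24): x=-7.6000 theta=0.1000
After 2 (thin lens f=24): x=-7.6000 theta=5/12 (≈0.4167)
After 3 (propagate distance d=34): x=197/30 (≈6.5667) theta=5/12 (≈0.4167)
After 4 (thin lens f=57): x=197/30 (≈6.5667) theta=1031/3420 (≈0.3015)
After 5 (propagate distance d=39): x=6963/380 (≈18.3237) theta=1031/3420 (≈0.3015)
After 6 (thin lens f=54): x=6963/380 (≈18.3237) theta=-259/6840 (≈-0.0379)
After 7 (propagate distance d=31): x=23461/1368 (≈17.1499) theta=-259/6840 (≈-0.0379)
After 8 (curved mirror R=80): x=23461/1368 (≈17.1499) theta=-2837/6080 (≈-0.4666)
After 9 (propagate distance d=18 (to screen)): x=239423/27360 (≈8.7508) theta=-2837/6080 (≈-0.4666)
Rounded to 4 decimal places: x = 8.7508

Answer: 8.7508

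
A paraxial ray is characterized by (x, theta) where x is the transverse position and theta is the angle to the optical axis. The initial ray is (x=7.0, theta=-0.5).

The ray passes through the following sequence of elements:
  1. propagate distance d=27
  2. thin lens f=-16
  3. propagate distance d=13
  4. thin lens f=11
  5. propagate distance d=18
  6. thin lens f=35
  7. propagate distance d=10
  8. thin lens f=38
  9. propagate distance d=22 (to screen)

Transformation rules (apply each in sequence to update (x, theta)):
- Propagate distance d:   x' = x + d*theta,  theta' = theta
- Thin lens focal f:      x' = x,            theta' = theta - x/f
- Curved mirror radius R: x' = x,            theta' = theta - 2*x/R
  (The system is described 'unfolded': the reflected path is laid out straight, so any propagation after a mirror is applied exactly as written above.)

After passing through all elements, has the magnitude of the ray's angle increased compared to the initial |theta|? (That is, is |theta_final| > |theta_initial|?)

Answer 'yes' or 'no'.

Answer: yes

Derivation:
Initial: x=7.0000 theta=-0.5000
After 1 (propagate distance d=27): x=-6.5000 theta=-0.5000
After 2 (thin lens f=-16): x=-6.5000 theta=-29/32 (≈-0.9063)
After 3 (propagate distance d=13): x=-585/32 (≈-18.2813) theta=-29/32 (≈-0.9063)
After 4 (thin lens f=11): x=-585/32 (≈-18.2813) theta=133/176 (≈0.7557)
After 5 (propagate distance d=18): x=-1647/352 (≈-4.6790) theta=133/176 (≈0.7557)
After 6 (thin lens f=35): x=-1647/352 (≈-4.6790) theta=10957/12320 (≈0.8894)
After 7 (propagate distance d=10): x=10385/2464 (≈4.2147) theta=10957/12320 (≈0.8894)
After 8 (thin lens f=38): x=10385/2464 (≈4.2147) theta=4733/6080 (≈0.7785)
After 9 (propagate distance d=22 (to screen)): x=2497713/117040 (≈21.3407) theta=4733/6080 (≈0.7785)
|theta_initial|=0.5000 |theta_final|=4733/6080 (≈0.7785) -> increased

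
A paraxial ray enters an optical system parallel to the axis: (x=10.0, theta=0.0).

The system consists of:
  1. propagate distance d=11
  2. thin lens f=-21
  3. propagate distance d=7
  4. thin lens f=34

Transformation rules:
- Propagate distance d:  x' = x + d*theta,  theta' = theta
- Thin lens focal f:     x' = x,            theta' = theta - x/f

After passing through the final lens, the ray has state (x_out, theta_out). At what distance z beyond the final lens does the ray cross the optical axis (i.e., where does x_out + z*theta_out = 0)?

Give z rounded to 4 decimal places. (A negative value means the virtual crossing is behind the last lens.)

Initial: x=10.0000 theta=0.0000
After 1 (propagate distance d=11): x=10.0000 theta=0.0000
After 2 (thin lens f=-21): x=10.0000 theta=10/21 (≈0.4762)
After 3 (propagate distance d=7): x=40/3 (≈13.3333) theta=10/21 (≈0.4762)
After 4 (thin lens f=34): x=40/3 (≈13.3333) theta=10/119 (≈0.0840)
z_focus = -x_out/theta_out = -(40/3)/(10/119) = -476/3 ≈ -158.6667
Rounded to 4 decimal places: z = -158.6667

Answer: -158.6667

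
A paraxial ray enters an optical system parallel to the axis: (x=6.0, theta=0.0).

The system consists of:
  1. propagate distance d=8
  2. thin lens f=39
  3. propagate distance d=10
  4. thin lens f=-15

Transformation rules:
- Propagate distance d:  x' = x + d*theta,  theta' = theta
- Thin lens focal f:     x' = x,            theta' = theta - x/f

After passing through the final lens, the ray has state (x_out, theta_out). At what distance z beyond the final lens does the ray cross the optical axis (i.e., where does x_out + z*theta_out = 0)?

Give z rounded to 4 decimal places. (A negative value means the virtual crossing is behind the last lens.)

Answer: -31.0714

Derivation:
Initial: x=6.0000 theta=0.0000
After 1 (propagate distance d=8): x=6.0000 theta=0.0000
After 2 (thin lens f=39): x=6.0000 theta=-2/13 (≈-0.1538)
After 3 (propagate distance d=10): x=58/13 (≈4.4615) theta=-2/13 (≈-0.1538)
After 4 (thin lens f=-15): x=58/13 (≈4.4615) theta=28/195 (≈0.1436)
z_focus = -x_out/theta_out = -(58/13)/(28/195) = -435/14 ≈ -31.0714
Rounded to 4 decimal places: z = -31.0714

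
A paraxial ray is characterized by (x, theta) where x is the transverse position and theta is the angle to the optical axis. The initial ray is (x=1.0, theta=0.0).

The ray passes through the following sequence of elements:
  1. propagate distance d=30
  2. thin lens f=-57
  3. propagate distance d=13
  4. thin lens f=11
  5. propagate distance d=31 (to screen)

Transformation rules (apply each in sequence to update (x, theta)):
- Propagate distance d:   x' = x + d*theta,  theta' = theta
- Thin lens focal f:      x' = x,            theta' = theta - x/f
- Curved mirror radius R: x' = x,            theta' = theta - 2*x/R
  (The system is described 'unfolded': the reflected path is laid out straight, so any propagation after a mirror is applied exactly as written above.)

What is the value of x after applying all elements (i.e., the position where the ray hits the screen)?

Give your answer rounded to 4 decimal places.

Answer: -1.6890

Derivation:
Initial: x=1.0000 theta=0.0000
After 1 (propagate distance d=30): x=1.0000 theta=0.0000
After 2 (thin lens f=-57): x=1.0000 theta=1/57 (≈0.0175)
After 3 (propagate distance d=13): x=70/57 (≈1.2281) theta=1/57 (≈0.0175)
After 4 (thin lens f=11): x=70/57 (≈1.2281) theta=-59/627 (≈-0.0941)
After 5 (propagate distance d=31 (to screen)): x=-353/209 (≈-1.6890) theta=-59/627 (≈-0.0941)
Rounded to 4 decimal places: x = -1.6890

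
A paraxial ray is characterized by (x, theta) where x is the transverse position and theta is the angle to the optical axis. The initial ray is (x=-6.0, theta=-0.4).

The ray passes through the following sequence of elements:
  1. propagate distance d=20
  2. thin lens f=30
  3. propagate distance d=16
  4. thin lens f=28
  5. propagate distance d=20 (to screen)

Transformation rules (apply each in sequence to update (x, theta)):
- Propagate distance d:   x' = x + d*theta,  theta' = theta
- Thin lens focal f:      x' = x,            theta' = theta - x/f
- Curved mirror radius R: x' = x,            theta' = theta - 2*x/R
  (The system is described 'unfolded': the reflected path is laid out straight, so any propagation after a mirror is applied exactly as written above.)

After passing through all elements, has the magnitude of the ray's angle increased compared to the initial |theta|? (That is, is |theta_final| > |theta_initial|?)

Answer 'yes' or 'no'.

Answer: yes

Derivation:
Initial: x=-6.0000 theta=-0.4000
After 1 (propagate distance d=20): x=-14.0000 theta=-0.4000
After 2 (thin lens f=30): x=-14.0000 theta=1/15 (≈0.0667)
After 3 (propagate distance d=16): x=-194/15 (≈-12.9333) theta=1/15 (≈0.0667)
After 4 (thin lens f=28): x=-194/15 (≈-12.9333) theta=37/70 (≈0.5286)
After 5 (propagate distance d=20 (to screen)): x=-248/105 (≈-2.3619) theta=37/70 (≈0.5286)
|theta_initial|=0.4000 |theta_final|=37/70 (≈0.5286) -> increased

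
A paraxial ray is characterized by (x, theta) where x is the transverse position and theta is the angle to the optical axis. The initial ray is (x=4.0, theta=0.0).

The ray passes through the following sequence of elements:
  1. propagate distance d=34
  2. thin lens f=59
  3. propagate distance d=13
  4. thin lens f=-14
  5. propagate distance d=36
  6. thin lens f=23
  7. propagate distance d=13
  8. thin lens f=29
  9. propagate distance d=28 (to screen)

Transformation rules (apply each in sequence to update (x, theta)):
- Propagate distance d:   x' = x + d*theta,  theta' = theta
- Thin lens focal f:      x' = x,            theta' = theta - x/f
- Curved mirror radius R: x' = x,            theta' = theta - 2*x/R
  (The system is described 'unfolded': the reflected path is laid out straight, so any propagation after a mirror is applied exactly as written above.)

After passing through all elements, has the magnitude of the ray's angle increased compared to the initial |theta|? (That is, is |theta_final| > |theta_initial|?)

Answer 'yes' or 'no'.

Answer: yes

Derivation:
Initial: x=4.0000 theta=0.0000
After 1 (propagate distance d=34): x=4.0000 theta=0.0000
After 2 (thin lens f=59): x=4.0000 theta=-4/59 (≈-0.0678)
After 3 (propagate distance d=13): x=184/59 (≈3.1186) theta=-4/59 (≈-0.0678)
After 4 (thin lens f=-14): x=184/59 (≈3.1186) theta=64/413 (≈0.1550)
After 5 (propagate distance d=36): x=3592/413 (≈8.6973) theta=64/413 (≈0.1550)
After 6 (thin lens f=23): x=3592/413 (≈8.6973) theta=-2120/9499 (≈-0.2232)
After 7 (propagate distance d=13): x=55056/9499 (≈5.7960) theta=-2120/9499 (≈-0.2232)
After 8 (thin lens f=29): x=55056/9499 (≈5.7960) theta=-16648/39353 (≈-0.4230)
After 9 (propagate distance d=28 (to screen)): x=-1666384/275471 (≈-6.0492) theta=-16648/39353 (≈-0.4230)
|theta_initial|=0.0000 |theta_final|=16648/39353 (≈0.4230) -> increased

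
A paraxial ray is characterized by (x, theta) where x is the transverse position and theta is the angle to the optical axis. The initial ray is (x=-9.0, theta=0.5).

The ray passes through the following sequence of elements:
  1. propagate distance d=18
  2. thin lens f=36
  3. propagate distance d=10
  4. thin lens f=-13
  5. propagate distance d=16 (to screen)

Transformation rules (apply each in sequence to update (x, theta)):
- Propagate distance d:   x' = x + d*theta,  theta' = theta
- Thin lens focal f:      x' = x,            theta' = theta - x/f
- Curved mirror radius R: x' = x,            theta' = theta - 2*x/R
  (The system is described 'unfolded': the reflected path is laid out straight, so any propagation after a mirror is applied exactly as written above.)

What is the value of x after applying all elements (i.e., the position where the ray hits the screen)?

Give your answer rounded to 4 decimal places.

Initial: x=-9.0000 theta=0.5000
After 1 (propagate distance d=18): x=0.0000 theta=0.5000
After 2 (thin lens f=36): x=0.0000 theta=0.5000
After 3 (propagate distance d=10): x=5.0000 theta=0.5000
After 4 (thin lens f=-13): x=5.0000 theta=23/26 (≈0.8846)
After 5 (propagate distance d=16 (to screen)): x=249/13 (≈19.1538) theta=23/26 (≈0.8846)
Rounded to 4 decimal places: x = 19.1538

Answer: 19.1538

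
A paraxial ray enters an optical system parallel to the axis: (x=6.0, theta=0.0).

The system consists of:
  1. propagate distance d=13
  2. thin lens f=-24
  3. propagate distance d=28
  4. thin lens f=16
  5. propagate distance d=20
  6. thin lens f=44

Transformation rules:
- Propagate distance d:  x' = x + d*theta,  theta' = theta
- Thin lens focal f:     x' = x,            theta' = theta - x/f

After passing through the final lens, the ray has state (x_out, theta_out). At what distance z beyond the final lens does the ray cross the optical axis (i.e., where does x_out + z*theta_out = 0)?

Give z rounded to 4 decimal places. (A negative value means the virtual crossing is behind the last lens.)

Answer: 2.9057

Derivation:
Initial: x=6.0000 theta=0.0000
After 1 (propagate distance d=13): x=6.0000 theta=0.0000
After 2 (thin lens f=-24): x=6.0000 theta=0.2500
After 3 (propagate distance d=28): x=13.0000 theta=0.2500
After 4 (thin lens f=16): x=13.0000 theta=-0.5625
After 5 (propagate distance d=20): x=1.7500 theta=-0.5625
After 6 (thin lens f=44): x=1.7500 theta=-53/88 (≈-0.6023)
z_focus = -x_out/theta_out = -(1.7500)/(-53/88) = 154/53 ≈ 2.9057
Rounded to 4 decimal places: z = 2.9057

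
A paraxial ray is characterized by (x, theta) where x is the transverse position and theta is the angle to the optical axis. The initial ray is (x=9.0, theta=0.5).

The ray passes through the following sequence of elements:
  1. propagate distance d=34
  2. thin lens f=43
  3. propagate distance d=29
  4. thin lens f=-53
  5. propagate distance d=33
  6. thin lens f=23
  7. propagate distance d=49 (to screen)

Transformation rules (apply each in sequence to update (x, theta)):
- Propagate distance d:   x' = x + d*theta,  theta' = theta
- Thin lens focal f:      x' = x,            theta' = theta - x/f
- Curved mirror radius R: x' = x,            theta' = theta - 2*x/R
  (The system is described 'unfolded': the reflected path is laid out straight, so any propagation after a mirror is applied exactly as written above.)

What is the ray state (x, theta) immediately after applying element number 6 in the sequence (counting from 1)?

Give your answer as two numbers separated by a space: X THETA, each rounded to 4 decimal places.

Answer: 33.8107 -1.1414

Derivation:
Initial: x=9.0000 theta=0.5000
After 1 (propagate distance d=34): x=26.0000 theta=0.5000
After 2 (thin lens f=43): x=26.0000 theta=-9/86 (≈-0.1047)
After 3 (propagate distance d=29): x=1975/86 (≈22.9651) theta=-9/86 (≈-0.1047)
After 4 (thin lens f=-53): x=1975/86 (≈22.9651) theta=749/2279 (≈0.3287)
After 5 (propagate distance d=33): x=154109/4558 (≈33.8107) theta=749/2279 (≈0.3287)
After 6 (thin lens f=23): x=154109/4558 (≈33.8107) theta=-119655/104834 (≈-1.1414)
Rounded to 4 decimal places: x = 33.8107, theta = -1.1414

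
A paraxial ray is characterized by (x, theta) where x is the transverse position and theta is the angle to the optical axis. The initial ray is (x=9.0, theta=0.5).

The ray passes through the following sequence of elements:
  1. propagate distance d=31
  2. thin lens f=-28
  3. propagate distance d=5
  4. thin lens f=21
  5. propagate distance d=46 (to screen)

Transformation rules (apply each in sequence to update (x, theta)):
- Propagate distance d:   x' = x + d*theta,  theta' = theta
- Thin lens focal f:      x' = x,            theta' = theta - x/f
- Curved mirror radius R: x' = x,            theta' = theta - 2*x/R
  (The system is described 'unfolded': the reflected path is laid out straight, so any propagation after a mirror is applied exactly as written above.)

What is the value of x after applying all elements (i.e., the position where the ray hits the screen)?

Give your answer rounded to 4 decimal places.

Answer: 25.8988

Derivation:
Initial: x=9.0000 theta=0.5000
After 1 (propagate distance d=31): x=24.5000 theta=0.5000
After 2 (thin lens f=-28): x=24.5000 theta=1.3750
After 3 (propagate distance d=5): x=31.3750 theta=1.3750
After 4 (thin lens f=21): x=31.3750 theta=-5/42 (≈-0.1190)
After 5 (propagate distance d=46 (to screen)): x=4351/168 (≈25.8988) theta=-5/42 (≈-0.1190)
Rounded to 4 decimal places: x = 25.8988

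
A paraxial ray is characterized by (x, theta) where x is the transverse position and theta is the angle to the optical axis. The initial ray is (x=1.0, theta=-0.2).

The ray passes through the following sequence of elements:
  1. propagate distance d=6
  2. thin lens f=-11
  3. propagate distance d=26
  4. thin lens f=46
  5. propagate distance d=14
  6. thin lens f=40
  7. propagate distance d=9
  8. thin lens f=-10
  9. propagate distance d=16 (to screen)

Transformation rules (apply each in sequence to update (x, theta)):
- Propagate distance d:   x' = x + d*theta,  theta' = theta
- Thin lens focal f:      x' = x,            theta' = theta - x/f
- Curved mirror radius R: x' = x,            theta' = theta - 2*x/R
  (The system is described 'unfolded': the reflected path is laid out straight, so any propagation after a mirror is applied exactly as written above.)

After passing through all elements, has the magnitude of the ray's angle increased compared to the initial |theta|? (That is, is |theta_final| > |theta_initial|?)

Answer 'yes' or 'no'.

Initial: x=1.0000 theta=-0.2000
After 1 (propagate distance d=6): x=-0.2000 theta=-0.2000
After 2 (thin lens f=-11): x=-0.2000 theta=-12/55 (≈-0.2182)
After 3 (propagate distance d=26): x=-323/55 (≈-5.8727) theta=-12/55 (≈-0.2182)
After 4 (thin lens f=46): x=-323/55 (≈-5.8727) theta=-229/2530 (≈-0.0905)
After 5 (propagate distance d=14): x=-9032/1265 (≈-7.1399) theta=-229/2530 (≈-0.0905)
After 6 (thin lens f=40): x=-9032/1265 (≈-7.1399) theta=1113/12650 (≈0.0880)
After 7 (propagate distance d=9): x=-80303/12650 (≈-6.3481) theta=1113/12650 (≈0.0880)
After 8 (thin lens f=-10): x=-80303/12650 (≈-6.3481) theta=-69173/126500 (≈-0.5468)
After 9 (propagate distance d=16 (to screen)): x=-86809/5750 (≈-15.0972) theta=-69173/126500 (≈-0.5468)
|theta_initial|=0.2000 |theta_final|=69173/126500 (≈0.5468) -> increased

Answer: yes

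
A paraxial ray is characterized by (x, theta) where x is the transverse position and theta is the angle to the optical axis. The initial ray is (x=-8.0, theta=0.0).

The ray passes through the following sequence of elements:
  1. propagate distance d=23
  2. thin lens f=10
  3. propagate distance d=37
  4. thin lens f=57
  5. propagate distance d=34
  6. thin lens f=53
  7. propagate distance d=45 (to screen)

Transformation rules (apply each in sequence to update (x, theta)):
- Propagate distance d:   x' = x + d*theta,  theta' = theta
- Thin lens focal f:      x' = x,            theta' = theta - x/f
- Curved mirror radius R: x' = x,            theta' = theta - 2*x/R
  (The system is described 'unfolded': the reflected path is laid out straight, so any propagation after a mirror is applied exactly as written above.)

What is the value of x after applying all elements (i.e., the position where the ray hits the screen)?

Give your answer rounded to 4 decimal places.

Answer: 24.3686

Derivation:
Initial: x=-8.0000 theta=0.0000
After 1 (propagate distance d=23): x=-8.0000 theta=0.0000
After 2 (thin lens f=10): x=-8.0000 theta=0.8000
After 3 (propagate distance d=37): x=21.6000 theta=0.8000
After 4 (thin lens f=57): x=21.6000 theta=8/19 (≈0.4211)
After 5 (propagate distance d=34): x=3412/95 (≈35.9158) theta=8/19 (≈0.4211)
After 6 (thin lens f=53): x=3412/95 (≈35.9158) theta=-68/265 (≈-0.2566)
After 7 (propagate distance d=45 (to screen)): x=122696/5035 (≈24.3686) theta=-68/265 (≈-0.2566)
Rounded to 4 decimal places: x = 24.3686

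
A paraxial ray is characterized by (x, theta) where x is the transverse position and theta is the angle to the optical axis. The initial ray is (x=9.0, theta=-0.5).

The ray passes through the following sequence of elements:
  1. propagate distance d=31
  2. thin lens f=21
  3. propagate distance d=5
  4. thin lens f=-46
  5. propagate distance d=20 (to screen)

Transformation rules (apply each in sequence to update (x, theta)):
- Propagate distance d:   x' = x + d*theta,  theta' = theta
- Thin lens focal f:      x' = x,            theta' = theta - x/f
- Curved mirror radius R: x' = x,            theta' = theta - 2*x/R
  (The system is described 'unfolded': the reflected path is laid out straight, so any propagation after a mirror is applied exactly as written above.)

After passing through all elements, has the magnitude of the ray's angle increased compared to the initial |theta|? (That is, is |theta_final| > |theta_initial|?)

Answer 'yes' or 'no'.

Answer: no

Derivation:
Initial: x=9.0000 theta=-0.5000
After 1 (propagate distance d=31): x=-6.5000 theta=-0.5000
After 2 (thin lens f=21): x=-6.5000 theta=-4/21 (≈-0.1905)
After 3 (propagate distance d=5): x=-313/42 (≈-7.4524) theta=-4/21 (≈-0.1905)
After 4 (thin lens f=-46): x=-313/42 (≈-7.4524) theta=-227/644 (≈-0.3525)
After 5 (propagate distance d=20 (to screen)): x=-14009/966 (≈-14.5021) theta=-227/644 (≈-0.3525)
|theta_initial|=0.5000 |theta_final|=227/644 (≈0.3525) -> not increased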